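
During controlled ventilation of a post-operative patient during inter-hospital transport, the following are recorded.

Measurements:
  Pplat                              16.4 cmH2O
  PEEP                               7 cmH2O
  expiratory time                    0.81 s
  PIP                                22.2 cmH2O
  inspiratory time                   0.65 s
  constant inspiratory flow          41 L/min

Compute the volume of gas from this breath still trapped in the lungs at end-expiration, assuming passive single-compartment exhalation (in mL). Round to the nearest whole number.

59

Flow: 41 L/min ÷ 60 = 0.6833 L/s.
Vt = flow × Ti = 0.6833 L/s × 0.65 s × 1000 mL/L = 444.15 mL.
R = (PIP − Pplat)/V̇ = (22.2 − 16.4) / 0.6833 = 5.8/0.6833 = 8.488 cmH2O·s/L.
C = Vt/(Pplat − PEEP) = 444.15 / (16.4 − 7) = 444.15/9.4 = 47.25 mL/cmH2O.
τ = R × C = 8.488 × 0.04725 L/cmH2O = 0.4011 s.
Fraction remaining = e^(−Te/τ) = e^(−0.81/0.4011) = 0.1327.
Trapped volume = 444.15 × 0.1327 = 58.939 mL.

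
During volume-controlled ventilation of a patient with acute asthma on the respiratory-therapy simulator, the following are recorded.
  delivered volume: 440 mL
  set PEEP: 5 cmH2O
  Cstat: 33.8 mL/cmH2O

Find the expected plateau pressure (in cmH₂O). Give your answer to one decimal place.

Pplat = PEEP + Vt / Cstat = 5 + 440 / 33.8 = 5 + 13.018 = 18.018 cmH2O.

18.0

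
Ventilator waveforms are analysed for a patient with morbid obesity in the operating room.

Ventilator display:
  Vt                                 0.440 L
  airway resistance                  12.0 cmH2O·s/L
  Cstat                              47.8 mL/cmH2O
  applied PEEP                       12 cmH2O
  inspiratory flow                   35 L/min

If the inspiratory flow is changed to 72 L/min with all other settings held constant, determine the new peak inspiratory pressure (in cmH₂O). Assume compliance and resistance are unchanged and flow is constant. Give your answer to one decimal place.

35.6

Flow: 35 L/min ÷ 60 = 0.5833 L/s.
New flow: 72 L/min ÷ 60 = 1.2 L/s.
PIP = Vt/C + R·V̇ + PEEP (constant-flow equation of motion).
Only the resistive term changes: ΔPIP = R × ΔV̇ = 12.0 × (1.2 − 0.5833) = 12.0 × 0.6167 = 7.4 cmH2O.
Original PIP = 440/47.8 + 12.0×0.5833 + 12 = 28.205 cmH2O; new PIP = 28.205 + (7.4) = 35.605 cmH2O.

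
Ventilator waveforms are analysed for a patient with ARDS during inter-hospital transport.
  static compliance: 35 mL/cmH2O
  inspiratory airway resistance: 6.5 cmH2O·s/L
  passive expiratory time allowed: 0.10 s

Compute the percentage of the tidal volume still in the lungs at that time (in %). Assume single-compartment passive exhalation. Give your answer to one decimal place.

τ = R × C = 6.5 × 35 mL/cmH2O = 6.5 × 0.035 L/cmH2O = 0.2275 s.
Passive exhalation: V(t)/V₀ = e^(−t/τ) = e^(−0.10/0.2275) = 0.6443.
Fraction remaining = 0.6443 → 64.43%.

64.4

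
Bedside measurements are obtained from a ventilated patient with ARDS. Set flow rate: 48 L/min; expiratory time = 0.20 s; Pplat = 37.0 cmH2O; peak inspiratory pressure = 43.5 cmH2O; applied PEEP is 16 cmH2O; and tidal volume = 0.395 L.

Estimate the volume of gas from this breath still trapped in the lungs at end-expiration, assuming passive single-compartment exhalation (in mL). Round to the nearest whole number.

Flow: 48 L/min ÷ 60 = 0.8 L/s.
R = (PIP − Pplat)/V̇ = (43.5 − 37.0) / 0.8 = 6.5/0.8 = 8.125 cmH2O·s/L.
C = Vt/(Pplat − PEEP) = 395.0 / (37.0 − 16) = 395.0/21.0 = 18.81 mL/cmH2O.
τ = R × C = 8.125 × 0.01881 L/cmH2O = 0.1528 s.
Fraction remaining = e^(−Te/τ) = e^(−0.20/0.1528) = 0.2701.
Trapped volume = 395.0 × 0.2701 = 106.69 mL.

107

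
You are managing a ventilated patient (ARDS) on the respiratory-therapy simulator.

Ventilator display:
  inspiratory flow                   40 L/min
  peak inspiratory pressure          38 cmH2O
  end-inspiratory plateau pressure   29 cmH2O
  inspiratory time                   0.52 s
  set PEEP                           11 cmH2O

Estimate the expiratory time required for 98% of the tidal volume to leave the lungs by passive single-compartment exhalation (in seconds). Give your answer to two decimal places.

Flow: 40 L/min ÷ 60 = 0.6667 L/s.
Vt = flow × Ti = 0.6667 L/s × 0.52 s × 1000 mL/L = 346.68 mL.
R = (PIP − Pplat)/V̇ = (38 − 29) / 0.6667 = 9.0/0.6667 = 13.499 cmH2O·s/L.
C = Vt/(Pplat − PEEP) = 346.68 / (29 − 11) = 346.68/18.0 = 19.26 mL/cmH2O.
τ = R × C = 13.499 × 0.01926 L/cmH2O = 0.26 s.
t = −τ·ln(1 − 0.98) = −0.26·ln(0.02) = 1.017 s.

1.02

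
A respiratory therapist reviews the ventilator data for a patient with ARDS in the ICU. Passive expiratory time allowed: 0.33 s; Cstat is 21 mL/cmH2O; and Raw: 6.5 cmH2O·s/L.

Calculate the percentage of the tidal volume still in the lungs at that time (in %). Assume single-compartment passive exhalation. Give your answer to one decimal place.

8.9

τ = R × C = 6.5 × 21 mL/cmH2O = 6.5 × 0.021 L/cmH2O = 0.1365 s.
Passive exhalation: V(t)/V₀ = e^(−t/τ) = e^(−0.33/0.1365) = 0.08914.
Fraction remaining = 0.08914 → 8.914%.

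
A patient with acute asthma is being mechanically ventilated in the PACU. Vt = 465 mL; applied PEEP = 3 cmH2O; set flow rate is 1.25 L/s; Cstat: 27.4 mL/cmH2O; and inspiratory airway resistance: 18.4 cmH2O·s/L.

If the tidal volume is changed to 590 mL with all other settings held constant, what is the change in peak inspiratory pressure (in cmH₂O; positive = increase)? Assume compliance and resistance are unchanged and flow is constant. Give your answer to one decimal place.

4.6

PIP = Vt/C + R·V̇ + PEEP (constant-flow equation of motion).
Only the elastic term changes: ΔPIP = ΔVt / C = (590 − 465) / 27.4 = 4.562 cmH2O.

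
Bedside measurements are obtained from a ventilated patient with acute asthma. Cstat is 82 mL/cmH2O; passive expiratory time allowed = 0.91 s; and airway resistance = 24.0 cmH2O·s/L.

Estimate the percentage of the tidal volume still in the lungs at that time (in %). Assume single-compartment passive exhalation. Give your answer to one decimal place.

τ = R × C = 24.0 × 82 mL/cmH2O = 24.0 × 0.082 L/cmH2O = 1.968 s.
Passive exhalation: V(t)/V₀ = e^(−t/τ) = e^(−0.91/1.968) = 0.6298.
Fraction remaining = 0.6298 → 62.98%.

63.0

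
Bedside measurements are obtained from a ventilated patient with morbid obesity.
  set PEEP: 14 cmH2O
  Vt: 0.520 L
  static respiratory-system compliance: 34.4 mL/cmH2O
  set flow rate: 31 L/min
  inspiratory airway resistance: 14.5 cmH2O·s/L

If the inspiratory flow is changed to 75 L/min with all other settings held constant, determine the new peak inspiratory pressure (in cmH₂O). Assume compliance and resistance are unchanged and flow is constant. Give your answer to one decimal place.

Flow: 31 L/min ÷ 60 = 0.5167 L/s.
New flow: 75 L/min ÷ 60 = 1.25 L/s.
PIP = Vt/C + R·V̇ + PEEP (constant-flow equation of motion).
Only the resistive term changes: ΔPIP = R × ΔV̇ = 14.5 × (1.25 − 0.5167) = 14.5 × 0.7333 = 10.633 cmH2O.
Original PIP = 520/34.4 + 14.5×0.5167 + 14 = 36.608 cmH2O; new PIP = 36.608 + (10.633) = 47.241 cmH2O.

47.2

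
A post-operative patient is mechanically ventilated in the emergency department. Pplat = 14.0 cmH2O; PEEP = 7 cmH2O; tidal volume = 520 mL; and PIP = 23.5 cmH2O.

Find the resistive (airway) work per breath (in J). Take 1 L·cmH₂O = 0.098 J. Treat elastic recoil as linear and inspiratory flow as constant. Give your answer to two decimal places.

0.48

With constant inspiratory flow the resistive pressure is constant at PIP − Pplat = 23.5 − 14.0 = 9.5 cmH2O, so resistive work = 9.5 × 0.520 = 4.94 L·cmH2O.
× 0.098 J/(L·cmH2O) → 0.4841 J.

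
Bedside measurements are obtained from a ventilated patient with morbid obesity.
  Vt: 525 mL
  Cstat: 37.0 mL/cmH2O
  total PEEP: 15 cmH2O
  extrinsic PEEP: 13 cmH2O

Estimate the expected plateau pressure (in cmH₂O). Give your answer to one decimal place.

29.2

End-expiratory occlusion gives total PEEP = 15 cmH2O (intrinsic PEEP = 15 − 13 = 2). Use total PEEP for the elastic gradient.
Pplat = PEEPtotal + Vt / Cstat = 15 + 525 / 37.0 = 15 + 14.189 = 29.189 cmH2O.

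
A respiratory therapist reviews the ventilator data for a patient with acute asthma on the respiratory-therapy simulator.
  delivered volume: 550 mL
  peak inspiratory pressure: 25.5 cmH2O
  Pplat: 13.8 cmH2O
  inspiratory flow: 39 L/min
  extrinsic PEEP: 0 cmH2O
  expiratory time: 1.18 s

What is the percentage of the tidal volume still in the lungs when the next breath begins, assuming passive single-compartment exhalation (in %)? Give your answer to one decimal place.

Flow: 39 L/min ÷ 60 = 0.65 L/s.
R = (PIP − Pplat)/V̇ = (25.5 − 13.8) / 0.65 = 11.7/0.65 = 18.0 cmH2O·s/L.
C = Vt/(Pplat − PEEP) = 550.0 / (13.8 − 0) = 550.0/13.8 = 39.855 mL/cmH2O.
τ = R × C = 18.0 × 0.03986 L/cmH2O = 0.7175 s.
Fraction remaining at end-expiration = e^(−Te/τ) = e^(−1.18/0.7175) = 0.1931 → 19.31%.

19.3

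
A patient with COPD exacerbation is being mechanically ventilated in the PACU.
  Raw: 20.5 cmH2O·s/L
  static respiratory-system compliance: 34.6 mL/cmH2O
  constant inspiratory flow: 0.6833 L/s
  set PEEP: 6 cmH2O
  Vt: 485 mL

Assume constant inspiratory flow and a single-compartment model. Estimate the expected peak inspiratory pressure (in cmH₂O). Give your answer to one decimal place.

Equation of motion (constant flow): PIP = Vt/C + R·V̇ + PEEP.
PIP = 485/34.6 + 20.5×0.6833 + 6 = 14.017 + 14.008 + 6 = 34.025 cmH2O.

34.0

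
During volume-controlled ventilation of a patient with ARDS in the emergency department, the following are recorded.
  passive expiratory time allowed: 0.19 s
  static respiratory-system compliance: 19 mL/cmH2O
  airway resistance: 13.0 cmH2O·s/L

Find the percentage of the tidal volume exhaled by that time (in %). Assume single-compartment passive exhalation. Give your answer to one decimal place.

τ = R × C = 13.0 × 19 mL/cmH2O = 13.0 × 0.019 L/cmH2O = 0.247 s.
Passive exhalation: V(t)/V₀ = e^(−t/τ) = e^(−0.19/0.247) = 0.4634.
Fraction exhaled = 1 − 0.4634 = 0.5366 → 53.66%.

53.7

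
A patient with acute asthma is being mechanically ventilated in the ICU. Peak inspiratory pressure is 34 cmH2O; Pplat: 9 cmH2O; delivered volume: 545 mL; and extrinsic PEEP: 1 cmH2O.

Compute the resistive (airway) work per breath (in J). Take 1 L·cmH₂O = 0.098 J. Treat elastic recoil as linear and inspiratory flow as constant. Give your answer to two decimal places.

1.34

With constant inspiratory flow the resistive pressure is constant at PIP − Pplat = 34 − 9 = 25.0 cmH2O, so resistive work = 25.0 × 0.545 = 13.625 L·cmH2O.
× 0.098 J/(L·cmH2O) → 1.335 J.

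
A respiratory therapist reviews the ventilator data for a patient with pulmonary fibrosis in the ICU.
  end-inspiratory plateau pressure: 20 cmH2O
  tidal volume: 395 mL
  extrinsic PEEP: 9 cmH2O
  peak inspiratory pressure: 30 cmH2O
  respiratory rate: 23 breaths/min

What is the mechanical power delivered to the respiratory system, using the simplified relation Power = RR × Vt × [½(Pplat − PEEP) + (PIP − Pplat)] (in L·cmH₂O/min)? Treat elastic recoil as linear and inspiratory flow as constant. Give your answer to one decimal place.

140.8

Per-breath work = Vt × [½(Pplat−PEEP) + (PIP−Pplat)] = 0.395 × [0.5×11.0 + 10.0] = 0.395 × 15.5 = 6.123 L·cmH2O.
Power = 23 × 6.123 = 140.83 L·cmH2O/min.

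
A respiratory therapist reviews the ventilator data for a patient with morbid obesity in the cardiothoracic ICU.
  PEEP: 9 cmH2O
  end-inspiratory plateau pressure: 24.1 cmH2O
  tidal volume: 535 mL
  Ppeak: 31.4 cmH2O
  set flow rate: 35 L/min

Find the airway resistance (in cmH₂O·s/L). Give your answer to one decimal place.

Flow: 35 L/min ÷ 60 = 0.5833 L/s.
Raw = (PIP − Pplat) / flow = (31.4 − 24.1) / 0.5833 = 7.3 / 0.5833 = 12.515 cmH2O·s/L.

12.5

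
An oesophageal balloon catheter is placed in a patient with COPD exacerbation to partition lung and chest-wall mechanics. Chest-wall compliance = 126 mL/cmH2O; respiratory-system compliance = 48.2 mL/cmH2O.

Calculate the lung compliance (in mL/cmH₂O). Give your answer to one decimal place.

78.1

1/CL = 1/Crs − 1/Ccw.
1/CL = 1/48.2 − 1/126 = 0.01281.
CL = 78.064 mL/cmH2O.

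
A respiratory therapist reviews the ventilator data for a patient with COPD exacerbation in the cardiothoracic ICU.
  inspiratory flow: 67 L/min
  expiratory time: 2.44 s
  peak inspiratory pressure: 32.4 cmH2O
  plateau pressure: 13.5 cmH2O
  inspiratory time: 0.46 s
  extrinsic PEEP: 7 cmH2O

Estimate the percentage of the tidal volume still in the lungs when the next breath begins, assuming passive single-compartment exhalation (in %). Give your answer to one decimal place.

Flow: 67 L/min ÷ 60 = 1.1167 L/s.
Vt = flow × Ti = 1.1167 L/s × 0.46 s × 1000 mL/L = 513.68 mL.
R = (PIP − Pplat)/V̇ = (32.4 − 13.5) / 1.1167 = 18.9/1.1167 = 16.925 cmH2O·s/L.
C = Vt/(Pplat − PEEP) = 513.68 / (13.5 − 7) = 513.68/6.5 = 79.028 mL/cmH2O.
τ = R × C = 16.925 × 0.07903 L/cmH2O = 1.338 s.
Fraction remaining at end-expiration = e^(−Te/τ) = e^(−2.44/1.338) = 0.1614 → 16.14%.

16.1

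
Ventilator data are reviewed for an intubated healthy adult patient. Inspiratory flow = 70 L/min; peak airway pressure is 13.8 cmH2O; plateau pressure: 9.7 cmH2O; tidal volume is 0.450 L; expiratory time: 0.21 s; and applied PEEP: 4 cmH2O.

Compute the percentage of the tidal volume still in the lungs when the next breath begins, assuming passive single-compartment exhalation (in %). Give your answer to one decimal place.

Flow: 70 L/min ÷ 60 = 1.1667 L/s.
R = (PIP − Pplat)/V̇ = (13.8 − 9.7) / 1.1667 = 4.1/1.1667 = 3.514 cmH2O·s/L.
C = Vt/(Pplat − PEEP) = 450.0 / (9.7 − 4) = 450.0/5.7 = 78.947 mL/cmH2O.
τ = R × C = 3.514 × 0.07895 L/cmH2O = 0.2774 s.
Fraction remaining at end-expiration = e^(−Te/τ) = e^(−0.21/0.2774) = 0.4691 → 46.91%.

46.9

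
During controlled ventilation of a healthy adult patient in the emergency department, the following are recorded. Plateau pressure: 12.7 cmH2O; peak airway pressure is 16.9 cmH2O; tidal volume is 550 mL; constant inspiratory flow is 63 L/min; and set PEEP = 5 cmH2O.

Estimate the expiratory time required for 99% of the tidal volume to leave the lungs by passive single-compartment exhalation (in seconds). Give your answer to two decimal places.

1.32

Flow: 63 L/min ÷ 60 = 1.05 L/s.
R = (PIP − Pplat)/V̇ = (16.9 − 12.7) / 1.05 = 4.2/1.05 = 4.0 cmH2O·s/L.
C = Vt/(Pplat − PEEP) = 550.0 / (12.7 − 5) = 550.0/7.7 = 71.429 mL/cmH2O.
τ = R × C = 4.0 × 0.07143 L/cmH2O = 0.2857 s.
t = −τ·ln(1 − 0.99) = −0.2857·ln(0.01) = 1.316 s.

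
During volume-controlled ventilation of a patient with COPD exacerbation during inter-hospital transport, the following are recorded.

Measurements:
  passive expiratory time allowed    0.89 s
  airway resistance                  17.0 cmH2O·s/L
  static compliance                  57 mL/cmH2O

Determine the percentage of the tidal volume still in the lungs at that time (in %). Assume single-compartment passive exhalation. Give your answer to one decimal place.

39.9

τ = R × C = 17.0 × 57 mL/cmH2O = 17.0 × 0.057 L/cmH2O = 0.969 s.
Passive exhalation: V(t)/V₀ = e^(−t/τ) = e^(−0.89/0.969) = 0.3991.
Fraction remaining = 0.3991 → 39.91%.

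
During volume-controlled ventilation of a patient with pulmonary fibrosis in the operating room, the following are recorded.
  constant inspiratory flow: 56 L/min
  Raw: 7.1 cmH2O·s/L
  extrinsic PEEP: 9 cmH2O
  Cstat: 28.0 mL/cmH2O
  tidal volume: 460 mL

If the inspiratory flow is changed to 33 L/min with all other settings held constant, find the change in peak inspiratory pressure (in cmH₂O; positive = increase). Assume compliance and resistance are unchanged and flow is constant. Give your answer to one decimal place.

Flow: 56 L/min ÷ 60 = 0.9333 L/s.
New flow: 33 L/min ÷ 60 = 0.55 L/s.
PIP = Vt/C + R·V̇ + PEEP (constant-flow equation of motion).
Only the resistive term changes: ΔPIP = R × ΔV̇ = 7.1 × (0.55 − 0.9333) = 7.1 × -0.3833 = -2.721 cmH2O.

-2.7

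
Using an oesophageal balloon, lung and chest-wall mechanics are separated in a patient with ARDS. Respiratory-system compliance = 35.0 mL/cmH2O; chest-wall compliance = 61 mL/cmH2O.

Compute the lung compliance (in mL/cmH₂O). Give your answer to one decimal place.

1/CL = 1/Crs − 1/Ccw.
1/CL = 1/35.0 − 1/61 = 0.01218.
CL = 82.102 mL/cmH2O.

82.1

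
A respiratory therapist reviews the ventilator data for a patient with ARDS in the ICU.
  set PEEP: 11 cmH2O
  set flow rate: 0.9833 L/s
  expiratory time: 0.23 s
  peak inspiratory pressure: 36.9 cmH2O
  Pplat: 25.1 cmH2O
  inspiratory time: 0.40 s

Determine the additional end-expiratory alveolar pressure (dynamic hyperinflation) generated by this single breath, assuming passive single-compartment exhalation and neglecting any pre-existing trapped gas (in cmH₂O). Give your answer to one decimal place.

Vt = flow × Ti = 0.9833 L/s × 0.40 s × 1000 mL/L = 393.32 mL.
R = (PIP − Pplat)/V̇ = (36.9 − 25.1) / 0.9833 = 11.8/0.9833 = 12.0 cmH2O·s/L.
C = Vt/(Pplat − PEEP) = 393.32 / (25.1 − 11) = 393.32/14.1 = 27.895 mL/cmH2O.
τ = R × C = 12.0 × 0.0279 L/cmH2O = 0.3348 s.
Fraction remaining = e^(−Te/τ) = e^(−0.23/0.3348) = 0.5031; trapped volume = 393.32 × 0.5031 = 197.88 mL.
Additional alveolar pressure from trapping ≈ V_trapped / C = 197.88 / 27.895 = 7.094 cmH2O.

7.1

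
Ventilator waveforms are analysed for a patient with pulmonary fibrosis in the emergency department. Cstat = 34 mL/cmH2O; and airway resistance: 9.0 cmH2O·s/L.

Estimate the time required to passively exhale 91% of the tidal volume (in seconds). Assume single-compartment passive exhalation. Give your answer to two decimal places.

0.74

τ = R × C = 9.0 × 34 mL/cmH2O = 9.0 × 0.034 L/cmH2O = 0.306 s.
Exhaled fraction f = 1 − e^(−t/τ) → t = −τ·ln(1 − f) = −0.306·ln(0.09) = 0.7368 s.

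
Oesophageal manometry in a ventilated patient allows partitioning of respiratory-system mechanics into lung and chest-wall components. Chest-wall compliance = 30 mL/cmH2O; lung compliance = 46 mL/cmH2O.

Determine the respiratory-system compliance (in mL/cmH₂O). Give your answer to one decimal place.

18.2

Lung and chest wall are elastances in series: 1/Crs = 1/CL + 1/Ccw.
1/Crs = 1/46 + 1/30 = 0.05507.
Crs = 18.159 mL/cmH2O.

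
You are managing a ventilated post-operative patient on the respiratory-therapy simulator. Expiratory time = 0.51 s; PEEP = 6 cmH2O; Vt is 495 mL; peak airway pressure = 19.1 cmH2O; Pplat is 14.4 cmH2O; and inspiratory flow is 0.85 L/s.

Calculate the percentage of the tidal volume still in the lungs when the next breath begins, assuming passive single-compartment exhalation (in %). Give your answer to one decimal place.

R = (PIP − Pplat)/V̇ = (19.1 − 14.4) / 0.85 = 4.7/0.85 = 5.529 cmH2O·s/L.
C = Vt/(Pplat − PEEP) = 495.0 / (14.4 − 6) = 495.0/8.4 = 58.929 mL/cmH2O.
τ = R × C = 5.529 × 0.05893 L/cmH2O = 0.3258 s.
Fraction remaining at end-expiration = e^(−Te/τ) = e^(−0.51/0.3258) = 0.209 → 20.9%.

20.9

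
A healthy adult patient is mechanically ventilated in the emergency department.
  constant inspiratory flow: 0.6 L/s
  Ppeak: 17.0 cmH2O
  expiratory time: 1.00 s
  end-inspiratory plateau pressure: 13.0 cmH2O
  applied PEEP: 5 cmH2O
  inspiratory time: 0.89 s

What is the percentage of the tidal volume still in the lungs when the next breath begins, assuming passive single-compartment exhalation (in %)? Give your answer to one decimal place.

10.6

Vt = flow × Ti = 0.6 L/s × 0.89 s × 1000 mL/L = 534.0 mL.
R = (PIP − Pplat)/V̇ = (17.0 − 13.0) / 0.6 = 4.0/0.6 = 6.667 cmH2O·s/L.
C = Vt/(Pplat − PEEP) = 534.0 / (13.0 − 5) = 534.0/8.0 = 66.75 mL/cmH2O.
τ = R × C = 6.667 × 0.06675 L/cmH2O = 0.445 s.
Fraction remaining at end-expiration = e^(−Te/τ) = e^(−1.00/0.445) = 0.1057 → 10.57%.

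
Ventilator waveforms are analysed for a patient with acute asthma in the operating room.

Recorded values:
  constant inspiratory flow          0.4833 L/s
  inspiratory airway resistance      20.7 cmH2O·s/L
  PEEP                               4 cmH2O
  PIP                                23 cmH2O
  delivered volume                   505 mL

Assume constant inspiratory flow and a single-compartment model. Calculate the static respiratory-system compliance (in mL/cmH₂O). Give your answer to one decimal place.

Equation of motion (constant flow): PIP = Vt/C + R·V̇ + PEEP.
Vt/C = PIP − R·V̇ − PEEP = 23 − 20.7×0.4833 − 4 = 23 − 10.004 − 4 = 8.996 cmH2O.
C = Vt / 8.996 = 505 / 8.996 = 56.136 mL/cmH2O.

56.1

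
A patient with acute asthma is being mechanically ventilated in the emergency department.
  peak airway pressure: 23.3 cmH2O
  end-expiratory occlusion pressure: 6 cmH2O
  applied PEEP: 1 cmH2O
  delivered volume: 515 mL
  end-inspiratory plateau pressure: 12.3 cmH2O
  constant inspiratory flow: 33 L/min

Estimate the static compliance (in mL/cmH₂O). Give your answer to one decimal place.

End-expiratory occlusion gives total PEEP = 6 cmH2O (intrinsic PEEP = 6 − 1 = 5). Use total PEEP for the elastic gradient.
Cstat = Vt / (Pplat − PEEPtotal) = 515 / (12.3 − 6) = 515 / 6.3 = 81.746 mL/cmH2O.

81.7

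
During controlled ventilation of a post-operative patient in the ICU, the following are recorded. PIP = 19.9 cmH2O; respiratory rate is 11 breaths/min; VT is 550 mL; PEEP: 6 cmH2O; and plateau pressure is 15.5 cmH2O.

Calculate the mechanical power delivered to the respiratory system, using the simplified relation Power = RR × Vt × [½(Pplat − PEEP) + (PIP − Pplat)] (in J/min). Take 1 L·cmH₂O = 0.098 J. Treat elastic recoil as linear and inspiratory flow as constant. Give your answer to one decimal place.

Per-breath work = Vt × [½(Pplat−PEEP) + (PIP−Pplat)] = 0.550 × [0.5×9.5 + 4.4] = 0.550 × 9.15 = 5.033 L·cmH2O.
Power = 11 × 5.033 = 55.363 L·cmH2O/min.
× 0.098 J/(L·cmH2O) → 5.426 J/min.

5.4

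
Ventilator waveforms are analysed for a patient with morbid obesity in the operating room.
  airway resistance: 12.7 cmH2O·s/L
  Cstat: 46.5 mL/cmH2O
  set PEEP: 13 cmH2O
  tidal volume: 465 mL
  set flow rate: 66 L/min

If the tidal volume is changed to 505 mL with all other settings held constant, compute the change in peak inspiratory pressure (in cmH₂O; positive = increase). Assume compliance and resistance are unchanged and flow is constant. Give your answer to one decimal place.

0.9

PIP = Vt/C + R·V̇ + PEEP (constant-flow equation of motion).
Only the elastic term changes: ΔPIP = ΔVt / C = (505 − 465) / 46.5 = 0.8602 cmH2O.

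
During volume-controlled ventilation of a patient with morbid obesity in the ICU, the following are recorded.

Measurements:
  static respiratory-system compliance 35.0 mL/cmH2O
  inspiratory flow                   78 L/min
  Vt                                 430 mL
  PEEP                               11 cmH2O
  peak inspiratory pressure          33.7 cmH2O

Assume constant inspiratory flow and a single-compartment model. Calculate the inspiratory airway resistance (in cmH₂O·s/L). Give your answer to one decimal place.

Flow: 78 L/min ÷ 60 = 1.3 L/s.
Equation of motion (constant flow): PIP = Vt/C + R·V̇ + PEEP.
R·V̇ = PIP − Vt/C − PEEP = 33.7 − 430/35.0 − 11 = 33.7 − 12.286 − 11 = 10.414 cmH2O.
R = 10.414 / 1.3 = 8.011 cmH2O·s/L.

8.0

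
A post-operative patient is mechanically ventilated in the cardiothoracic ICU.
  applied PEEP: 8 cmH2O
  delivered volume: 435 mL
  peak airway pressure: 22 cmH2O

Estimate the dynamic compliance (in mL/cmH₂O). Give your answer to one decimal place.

Dynamic compliance = Vt / (PIP − PEEP) = 435 / (22 − 8) = 435 / 14.0 = 31.071 mL/cmH2O.

31.1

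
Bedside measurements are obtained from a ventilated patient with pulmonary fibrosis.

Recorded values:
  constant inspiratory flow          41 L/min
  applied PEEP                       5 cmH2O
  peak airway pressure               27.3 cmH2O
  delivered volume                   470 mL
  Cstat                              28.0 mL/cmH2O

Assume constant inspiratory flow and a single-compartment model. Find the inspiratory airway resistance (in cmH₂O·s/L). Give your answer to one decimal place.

8.1

Flow: 41 L/min ÷ 60 = 0.6833 L/s.
Equation of motion (constant flow): PIP = Vt/C + R·V̇ + PEEP.
R·V̇ = PIP − Vt/C − PEEP = 27.3 − 470/28.0 − 5 = 27.3 − 16.786 − 5 = 5.514 cmH2O.
R = 5.514 / 0.6833 = 8.07 cmH2O·s/L.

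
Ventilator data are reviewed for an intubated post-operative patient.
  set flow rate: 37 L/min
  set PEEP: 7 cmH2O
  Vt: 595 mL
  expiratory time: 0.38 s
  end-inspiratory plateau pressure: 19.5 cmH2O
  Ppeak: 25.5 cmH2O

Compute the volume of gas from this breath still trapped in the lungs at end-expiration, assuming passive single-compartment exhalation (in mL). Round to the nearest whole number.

262

Flow: 37 L/min ÷ 60 = 0.6167 L/s.
R = (PIP − Pplat)/V̇ = (25.5 − 19.5) / 0.6167 = 6.0/0.6167 = 9.729 cmH2O·s/L.
C = Vt/(Pplat − PEEP) = 595.0 / (19.5 − 7) = 595.0/12.5 = 47.6 mL/cmH2O.
τ = R × C = 9.729 × 0.0476 L/cmH2O = 0.4631 s.
Fraction remaining = e^(−Te/τ) = e^(−0.38/0.4631) = 0.4402.
Trapped volume = 595.0 × 0.4402 = 261.92 mL.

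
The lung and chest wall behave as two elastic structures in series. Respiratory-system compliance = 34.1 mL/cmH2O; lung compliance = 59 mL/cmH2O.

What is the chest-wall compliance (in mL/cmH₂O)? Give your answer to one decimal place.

80.8

1/Ccw = 1/Crs − 1/CL.
1/Ccw = 1/34.1 − 1/59 = 0.01238.
Ccw = 80.775 mL/cmH2O.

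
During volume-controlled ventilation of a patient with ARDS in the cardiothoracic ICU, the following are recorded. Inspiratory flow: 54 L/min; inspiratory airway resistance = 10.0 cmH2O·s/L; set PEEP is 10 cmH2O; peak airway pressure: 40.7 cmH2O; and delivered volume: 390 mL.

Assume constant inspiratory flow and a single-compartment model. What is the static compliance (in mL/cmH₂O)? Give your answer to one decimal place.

18.0

Flow: 54 L/min ÷ 60 = 0.9 L/s.
Equation of motion (constant flow): PIP = Vt/C + R·V̇ + PEEP.
Vt/C = PIP − R·V̇ − PEEP = 40.7 − 10.0×0.9 − 10 = 40.7 − 9.0 − 10 = 21.7 cmH2O.
C = Vt / 21.7 = 390 / 21.7 = 17.972 mL/cmH2O.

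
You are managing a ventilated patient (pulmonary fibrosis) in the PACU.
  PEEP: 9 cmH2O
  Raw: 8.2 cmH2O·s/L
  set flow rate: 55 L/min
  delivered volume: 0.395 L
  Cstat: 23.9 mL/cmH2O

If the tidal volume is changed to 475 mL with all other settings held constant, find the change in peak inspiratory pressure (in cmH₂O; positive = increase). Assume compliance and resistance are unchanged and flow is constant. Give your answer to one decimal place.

PIP = Vt/C + R·V̇ + PEEP (constant-flow equation of motion).
Only the elastic term changes: ΔPIP = ΔVt / C = (475 − 395) / 23.9 = 3.347 cmH2O.

3.3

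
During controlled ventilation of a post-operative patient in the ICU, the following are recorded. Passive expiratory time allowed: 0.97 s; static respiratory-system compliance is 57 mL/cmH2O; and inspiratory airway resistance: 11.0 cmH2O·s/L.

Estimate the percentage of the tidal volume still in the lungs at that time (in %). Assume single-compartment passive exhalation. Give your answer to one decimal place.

τ = R × C = 11.0 × 57 mL/cmH2O = 11.0 × 0.057 L/cmH2O = 0.627 s.
Passive exhalation: V(t)/V₀ = e^(−t/τ) = e^(−0.97/0.627) = 0.2129.
Fraction remaining = 0.2129 → 21.29%.

21.3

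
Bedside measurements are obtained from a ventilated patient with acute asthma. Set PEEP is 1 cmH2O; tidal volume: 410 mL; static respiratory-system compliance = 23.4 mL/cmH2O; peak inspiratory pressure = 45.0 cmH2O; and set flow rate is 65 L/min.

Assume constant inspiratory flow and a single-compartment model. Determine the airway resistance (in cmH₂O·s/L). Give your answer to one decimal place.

24.4

Flow: 65 L/min ÷ 60 = 1.0833 L/s.
Equation of motion (constant flow): PIP = Vt/C + R·V̇ + PEEP.
R·V̇ = PIP − Vt/C − PEEP = 45.0 − 410/23.4 − 1 = 45.0 − 17.521 − 1 = 26.479 cmH2O.
R = 26.479 / 1.0833 = 24.443 cmH2O·s/L.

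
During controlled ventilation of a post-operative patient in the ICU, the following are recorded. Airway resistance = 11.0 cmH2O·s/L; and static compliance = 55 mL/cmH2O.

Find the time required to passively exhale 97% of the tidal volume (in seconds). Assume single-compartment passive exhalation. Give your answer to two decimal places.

2.12

τ = R × C = 11.0 × 55 mL/cmH2O = 11.0 × 0.055 L/cmH2O = 0.605 s.
Exhaled fraction f = 1 − e^(−t/τ) → t = −τ·ln(1 − f) = −0.605·ln(0.03) = 2.121 s.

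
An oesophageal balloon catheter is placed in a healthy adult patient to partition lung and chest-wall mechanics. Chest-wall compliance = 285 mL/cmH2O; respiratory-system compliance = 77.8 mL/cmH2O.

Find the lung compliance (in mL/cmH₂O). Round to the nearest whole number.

107

1/CL = 1/Crs − 1/Ccw.
1/CL = 1/77.8 − 1/285 = 0.009345.
CL = 107.01 mL/cmH2O.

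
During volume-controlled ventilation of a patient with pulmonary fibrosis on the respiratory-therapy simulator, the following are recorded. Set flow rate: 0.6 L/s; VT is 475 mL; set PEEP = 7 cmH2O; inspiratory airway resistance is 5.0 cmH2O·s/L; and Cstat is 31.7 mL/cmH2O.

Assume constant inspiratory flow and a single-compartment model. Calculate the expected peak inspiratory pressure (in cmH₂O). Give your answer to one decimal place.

25.0

Equation of motion (constant flow): PIP = Vt/C + R·V̇ + PEEP.
PIP = 475/31.7 + 5.0×0.6 + 7 = 14.984 + 3.0 + 7 = 24.984 cmH2O.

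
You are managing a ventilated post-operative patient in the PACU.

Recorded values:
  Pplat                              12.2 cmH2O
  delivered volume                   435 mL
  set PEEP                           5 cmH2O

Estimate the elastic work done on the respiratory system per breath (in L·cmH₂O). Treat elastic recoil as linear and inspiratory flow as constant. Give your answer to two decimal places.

Elastic work ≈ ½ × (Pplat − PEEP) × Vt = 0.5 × (12.2 − 5) × 0.435 L = 0.5 × 7.2 × 0.435 = 1.566 L·cmH2O.

1.57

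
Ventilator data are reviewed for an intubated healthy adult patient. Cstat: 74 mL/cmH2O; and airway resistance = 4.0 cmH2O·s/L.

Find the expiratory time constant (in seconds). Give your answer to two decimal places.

0.30

τ = R × C = 4.0 × 74 mL/cmH2O = 4.0 × 0.074 L/cmH2O = 0.296 s.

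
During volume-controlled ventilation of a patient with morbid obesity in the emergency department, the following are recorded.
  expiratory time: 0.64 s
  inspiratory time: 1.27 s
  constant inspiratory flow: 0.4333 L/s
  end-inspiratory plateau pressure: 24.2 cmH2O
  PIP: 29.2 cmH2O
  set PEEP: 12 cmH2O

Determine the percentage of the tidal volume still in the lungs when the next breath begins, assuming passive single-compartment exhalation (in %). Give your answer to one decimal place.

Vt = flow × Ti = 0.4333 L/s × 1.27 s × 1000 mL/L = 550.29 mL.
R = (PIP − Pplat)/V̇ = (29.2 − 24.2) / 0.4333 = 5.0/0.4333 = 11.539 cmH2O·s/L.
C = Vt/(Pplat − PEEP) = 550.29 / (24.2 − 12) = 550.29/12.2 = 45.106 mL/cmH2O.
τ = R × C = 11.539 × 0.04511 L/cmH2O = 0.5205 s.
Fraction remaining at end-expiration = e^(−Te/τ) = e^(−0.64/0.5205) = 0.2924 → 29.24%.

29.2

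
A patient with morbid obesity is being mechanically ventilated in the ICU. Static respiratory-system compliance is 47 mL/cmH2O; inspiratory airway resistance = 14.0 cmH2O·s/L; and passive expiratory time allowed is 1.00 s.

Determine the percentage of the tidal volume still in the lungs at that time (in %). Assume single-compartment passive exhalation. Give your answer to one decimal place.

21.9

τ = R × C = 14.0 × 47 mL/cmH2O = 14.0 × 0.047 L/cmH2O = 0.658 s.
Passive exhalation: V(t)/V₀ = e^(−t/τ) = e^(−1.00/0.658) = 0.2188.
Fraction remaining = 0.2188 → 21.88%.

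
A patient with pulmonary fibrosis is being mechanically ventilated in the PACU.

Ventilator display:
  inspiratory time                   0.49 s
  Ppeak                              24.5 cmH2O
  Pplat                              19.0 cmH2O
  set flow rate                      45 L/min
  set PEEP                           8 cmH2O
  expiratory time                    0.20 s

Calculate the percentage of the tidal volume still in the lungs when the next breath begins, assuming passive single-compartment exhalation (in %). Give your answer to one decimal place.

44.2

Flow: 45 L/min ÷ 60 = 0.75 L/s.
Vt = flow × Ti = 0.75 L/s × 0.49 s × 1000 mL/L = 367.5 mL.
R = (PIP − Pplat)/V̇ = (24.5 − 19.0) / 0.75 = 5.5/0.75 = 7.333 cmH2O·s/L.
C = Vt/(Pplat − PEEP) = 367.5 / (19.0 − 8) = 367.5/11.0 = 33.409 mL/cmH2O.
τ = R × C = 7.333 × 0.03341 L/cmH2O = 0.245 s.
Fraction remaining at end-expiration = e^(−Te/τ) = e^(−0.20/0.245) = 0.4421 → 44.21%.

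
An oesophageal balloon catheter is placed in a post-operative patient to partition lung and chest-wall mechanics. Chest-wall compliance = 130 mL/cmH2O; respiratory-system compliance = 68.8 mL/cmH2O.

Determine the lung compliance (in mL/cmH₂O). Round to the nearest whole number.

146

1/CL = 1/Crs − 1/Ccw.
1/CL = 1/68.8 − 1/130 = 0.006843.
CL = 146.13 mL/cmH2O.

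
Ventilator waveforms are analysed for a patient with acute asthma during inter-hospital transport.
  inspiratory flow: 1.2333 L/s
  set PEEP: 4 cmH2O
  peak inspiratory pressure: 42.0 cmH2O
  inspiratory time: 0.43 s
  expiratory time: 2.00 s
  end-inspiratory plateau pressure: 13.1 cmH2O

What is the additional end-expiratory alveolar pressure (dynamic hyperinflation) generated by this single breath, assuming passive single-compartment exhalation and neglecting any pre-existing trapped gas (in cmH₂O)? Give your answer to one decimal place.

Vt = flow × Ti = 1.2333 L/s × 0.43 s × 1000 mL/L = 530.32 mL.
R = (PIP − Pplat)/V̇ = (42.0 − 13.1) / 1.2333 = 28.9/1.2333 = 23.433 cmH2O·s/L.
C = Vt/(Pplat − PEEP) = 530.32 / (13.1 − 4) = 530.32/9.1 = 58.277 mL/cmH2O.
τ = R × C = 23.433 × 0.05828 L/cmH2O = 1.366 s.
Fraction remaining = e^(−Te/τ) = e^(−2.00/1.366) = 0.2313; trapped volume = 530.32 × 0.2313 = 122.66 mL.
Additional alveolar pressure from trapping ≈ V_trapped / C = 122.66 / 58.277 = 2.105 cmH2O.

2.1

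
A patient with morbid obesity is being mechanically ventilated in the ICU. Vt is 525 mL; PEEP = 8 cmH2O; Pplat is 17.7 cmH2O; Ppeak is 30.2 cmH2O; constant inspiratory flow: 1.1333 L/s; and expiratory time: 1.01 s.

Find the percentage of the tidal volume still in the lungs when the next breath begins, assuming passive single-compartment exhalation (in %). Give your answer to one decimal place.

18.4

R = (PIP − Pplat)/V̇ = (30.2 − 17.7) / 1.1333 = 12.5/1.1333 = 11.03 cmH2O·s/L.
C = Vt/(Pplat − PEEP) = 525.0 / (17.7 − 8) = 525.0/9.7 = 54.124 mL/cmH2O.
τ = R × C = 11.03 × 0.05412 L/cmH2O = 0.5969 s.
Fraction remaining at end-expiration = e^(−Te/τ) = e^(−1.01/0.5969) = 0.1841 → 18.41%.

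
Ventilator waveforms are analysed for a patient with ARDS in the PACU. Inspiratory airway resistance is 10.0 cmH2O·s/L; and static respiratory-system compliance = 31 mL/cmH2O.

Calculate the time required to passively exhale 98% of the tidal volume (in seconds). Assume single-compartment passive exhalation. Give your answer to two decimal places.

1.21

τ = R × C = 10.0 × 31 mL/cmH2O = 10.0 × 0.031 L/cmH2O = 0.31 s.
Exhaled fraction f = 1 − e^(−t/τ) → t = −τ·ln(1 − f) = −0.31·ln(0.02) = 1.213 s.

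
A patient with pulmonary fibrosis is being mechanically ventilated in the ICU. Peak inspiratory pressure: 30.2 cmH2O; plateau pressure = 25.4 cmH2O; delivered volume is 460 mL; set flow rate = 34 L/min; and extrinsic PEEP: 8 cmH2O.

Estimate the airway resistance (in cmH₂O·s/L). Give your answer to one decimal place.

Flow: 34 L/min ÷ 60 = 0.5667 L/s.
Raw = (PIP − Pplat) / flow = (30.2 − 25.4) / 0.5667 = 4.8 / 0.5667 = 8.47 cmH2O·s/L.

8.5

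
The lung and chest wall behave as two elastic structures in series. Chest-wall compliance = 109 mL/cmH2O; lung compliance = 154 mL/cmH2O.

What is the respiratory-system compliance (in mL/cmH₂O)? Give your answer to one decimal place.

Lung and chest wall are elastances in series: 1/Crs = 1/CL + 1/Ccw.
1/Crs = 1/154 + 1/109 = 0.01567.
Crs = 63.816 mL/cmH2O.

63.8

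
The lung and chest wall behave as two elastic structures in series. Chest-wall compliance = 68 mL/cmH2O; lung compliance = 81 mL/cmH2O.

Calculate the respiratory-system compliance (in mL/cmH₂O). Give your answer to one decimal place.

37.0

Lung and chest wall are elastances in series: 1/Crs = 1/CL + 1/Ccw.
1/Crs = 1/81 + 1/68 = 0.02705.
Crs = 36.969 mL/cmH2O.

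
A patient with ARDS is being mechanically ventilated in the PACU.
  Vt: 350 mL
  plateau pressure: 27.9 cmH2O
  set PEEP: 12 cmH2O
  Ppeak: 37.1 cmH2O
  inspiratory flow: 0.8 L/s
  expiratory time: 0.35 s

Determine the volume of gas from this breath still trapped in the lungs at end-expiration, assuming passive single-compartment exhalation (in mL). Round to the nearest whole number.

88

R = (PIP − Pplat)/V̇ = (37.1 − 27.9) / 0.8 = 9.2/0.8 = 11.5 cmH2O·s/L.
C = Vt/(Pplat − PEEP) = 350.0 / (27.9 − 12) = 350.0/15.9 = 22.013 mL/cmH2O.
τ = R × C = 11.5 × 0.02201 L/cmH2O = 0.2531 s.
Fraction remaining = e^(−Te/τ) = e^(−0.35/0.2531) = 0.2509.
Trapped volume = 350.0 × 0.2509 = 87.815 mL.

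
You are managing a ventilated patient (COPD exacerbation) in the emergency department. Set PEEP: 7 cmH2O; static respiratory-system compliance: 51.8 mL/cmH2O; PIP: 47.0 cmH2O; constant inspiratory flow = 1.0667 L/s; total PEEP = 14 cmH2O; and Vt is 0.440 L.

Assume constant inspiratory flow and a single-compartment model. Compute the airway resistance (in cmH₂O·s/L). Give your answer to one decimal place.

23.0

Total PEEP = 14 cmH2O (set 7 + intrinsic 7); this is the baseline alveolar pressure.
Equation of motion (constant flow): PIP = Vt/C + R·V̇ + PEEP.
R·V̇ = PIP − Vt/C − PEEP = 47.0 − 440/51.8 − 14 = 47.0 − 8.494 − 14 = 24.506 cmH2O.
R = 24.506 / 1.0667 = 22.974 cmH2O·s/L.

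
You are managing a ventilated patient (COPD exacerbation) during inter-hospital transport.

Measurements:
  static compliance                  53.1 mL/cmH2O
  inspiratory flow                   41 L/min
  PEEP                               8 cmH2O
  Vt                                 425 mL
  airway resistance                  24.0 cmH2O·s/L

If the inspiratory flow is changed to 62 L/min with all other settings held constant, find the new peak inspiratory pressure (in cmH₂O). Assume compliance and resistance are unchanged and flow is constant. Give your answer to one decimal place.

40.8

Flow: 41 L/min ÷ 60 = 0.6833 L/s.
New flow: 62 L/min ÷ 60 = 1.0333 L/s.
PIP = Vt/C + R·V̇ + PEEP (constant-flow equation of motion).
Only the resistive term changes: ΔPIP = R × ΔV̇ = 24.0 × (1.0333 − 0.6833) = 24.0 × 0.35 = 8.4 cmH2O.
Original PIP = 425/53.1 + 24.0×0.6833 + 8 = 32.403 cmH2O; new PIP = 32.403 + (8.4) = 40.803 cmH2O.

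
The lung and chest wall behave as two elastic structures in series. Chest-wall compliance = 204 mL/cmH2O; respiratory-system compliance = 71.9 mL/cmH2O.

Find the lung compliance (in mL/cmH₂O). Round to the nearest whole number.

1/CL = 1/Crs − 1/Ccw.
1/CL = 1/71.9 − 1/204 = 0.009006.
CL = 111.04 mL/cmH2O.

111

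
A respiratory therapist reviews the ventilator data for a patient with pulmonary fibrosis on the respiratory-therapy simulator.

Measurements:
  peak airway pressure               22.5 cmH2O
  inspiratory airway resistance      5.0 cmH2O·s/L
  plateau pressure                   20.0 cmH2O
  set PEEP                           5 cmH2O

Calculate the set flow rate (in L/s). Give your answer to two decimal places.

flow = (PIP − Pplat) / Raw = 2.5 / 5.0 = 0.5 L/s.

0.50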